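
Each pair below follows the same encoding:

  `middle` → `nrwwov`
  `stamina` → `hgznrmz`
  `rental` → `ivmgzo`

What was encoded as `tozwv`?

Letters are reflected about the middle of the alphabet (position → 25−position): Atbash.
Decoding tozwv: t↔g, o↔l, z↔a, w↔d, v↔e.

glade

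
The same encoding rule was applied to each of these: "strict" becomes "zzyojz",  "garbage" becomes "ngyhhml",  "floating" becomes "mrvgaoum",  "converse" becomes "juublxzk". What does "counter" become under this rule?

jubtaky

The shifts repeat in a cycle of length 2: positions 0,1,… shift by +7, +6, then the pattern repeats.
For counter: c+7=j, o+6=u, u+7=b, n+6=t, t+7=a, e+6=k, r+7=y.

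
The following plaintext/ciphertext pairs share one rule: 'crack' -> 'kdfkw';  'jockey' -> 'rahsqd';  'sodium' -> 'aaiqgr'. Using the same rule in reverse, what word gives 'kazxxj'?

couple

Shifts by position in crack: pos 0: c→k (+8), pos 1: r→d (+12), pos 2: a→f (+5), pos 3: c→k (+8), pos 4: k→w (+12) — repeating every 3. A repeating key of period 3 is used — shifts +8, +12, +5 over and over.
Undoing it on kazxxj: k−8=c, a−12=o, z−5=u, x−8=p, x−12=l, j−5=e.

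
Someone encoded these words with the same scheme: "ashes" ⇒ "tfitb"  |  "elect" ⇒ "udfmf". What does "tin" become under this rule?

oju

The output letters match the input read backwards, each shifted +1: ashes reversed is sehsa. Two steps: reverse the string, then apply a Caesar shift of +1.
Applying it to tin: reverse → nit; then shift: n+1=o, i+1=j, t+1=u.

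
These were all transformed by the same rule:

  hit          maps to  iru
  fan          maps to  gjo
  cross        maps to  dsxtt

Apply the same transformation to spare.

The shift depends on letter class: consonant h→i is +1, but vowel i→r is +9. Vowels shift forward by 9 and consonants shift forward by 1.
Applying it to spare: s(cons)+1=t, p(cons)+1=q, a(vowel)+9=j, r(cons)+1=s, e(vowel)+9=n.

tqjsn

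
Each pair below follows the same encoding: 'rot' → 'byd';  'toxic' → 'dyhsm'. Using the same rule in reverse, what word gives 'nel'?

dub

It's a constant shift of +10 (ROT10).
Decoding nel: n−10=d, e−10=u, l−10=b.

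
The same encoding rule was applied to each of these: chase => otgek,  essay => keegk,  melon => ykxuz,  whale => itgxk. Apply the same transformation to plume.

bxayk

Vowels shift forward by 6 and consonants shift forward by 12.
For plume: p(cons)+12=b, l(cons)+12=x, u(vowel)+6=a, m(cons)+12=y, e(vowel)+6=k.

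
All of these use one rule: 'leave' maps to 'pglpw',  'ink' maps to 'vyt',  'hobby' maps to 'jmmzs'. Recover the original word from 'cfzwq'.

flour

The output letters match the input read backwards, each shifted +11: leave reversed is evael. Two steps: reverse the string, then apply a Caesar shift of +11.
Reversing it on cfzwq: shift back: c−11=r, f−11=u, z−11=o, w−11=l, q−11=f → ruolf; then reverse → flour.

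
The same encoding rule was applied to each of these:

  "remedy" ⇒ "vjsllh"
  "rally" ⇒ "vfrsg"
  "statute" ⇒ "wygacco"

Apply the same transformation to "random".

The shift increases by 1 at each position, starting from +4: 4, 5, 6, ….
On random: r+4=v, a+5=f, n+6=t, d+7=k, o+8=w, m+9=v.

vftkwv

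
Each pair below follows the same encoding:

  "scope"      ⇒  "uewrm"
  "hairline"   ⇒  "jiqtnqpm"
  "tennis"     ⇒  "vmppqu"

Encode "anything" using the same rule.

Two shifts are in play — +8 for a/e/i/o/u, +2 for every other letter.
For anything: a(vowel)+8=i, n(cons)+2=p, y(cons)+2=a, t(cons)+2=v, h(cons)+2=j, i(vowel)+8=q, n(cons)+2=p, g(cons)+2=i.

ipavjqpi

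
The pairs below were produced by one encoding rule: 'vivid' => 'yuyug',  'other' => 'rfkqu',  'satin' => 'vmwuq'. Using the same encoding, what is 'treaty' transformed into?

Shifts by position in vivid: pos 0: v→y (+3), pos 1: i→u (+12), pos 2: v→y (+3), pos 3: i→u (+12) — repeating every 2. The shifts repeat in a cycle of length 2: positions 0,1,… shift by +3, +12, then the pattern repeats.
Applying it to treaty: t+3=w, r+12=d, e+3=h, a+12=m, t+3=w, y+12=k.

wdhmwk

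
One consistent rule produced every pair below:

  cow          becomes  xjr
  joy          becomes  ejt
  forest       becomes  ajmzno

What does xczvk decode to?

cheap

Compare letters: c→x is +21, o→j is +21, w→r is +21 — a constant shift. It's a constant shift of +21 (ROT21).
Undoing it on xczvk: x−21=c, c−21=h, z−21=e, v−21=a, k−21=p.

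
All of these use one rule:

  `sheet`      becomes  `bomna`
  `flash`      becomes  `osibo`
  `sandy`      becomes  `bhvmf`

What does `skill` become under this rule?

brqus

Shifts by position in sheet: pos 0: s→b (+9), pos 1: h→o (+7), pos 2: e→m (+8), pos 3: e→n (+9), pos 4: t→a (+7) — repeating every 3. It's a Vigenère-style cipher with numeric key [9,7,8]: position i shifts by key[i mod 3].
On skill: s+9=b, k+7=r, i+8=q, l+9=u, l+7=s.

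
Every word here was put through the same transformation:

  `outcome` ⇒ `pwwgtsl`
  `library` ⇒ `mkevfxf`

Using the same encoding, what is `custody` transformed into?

In outcome: o→p is +1, u→w is +2, t→w is +3, c→g is +4 — the shift increases by 1 each position. Letter i (0-indexed) is shifted by i+1, so successive shifts are 1, 2, 3, ….
For custody: c+1=d, u+2=w, s+3=v, t+4=x, o+5=t, d+6=j, y+7=f.

dwvxtjf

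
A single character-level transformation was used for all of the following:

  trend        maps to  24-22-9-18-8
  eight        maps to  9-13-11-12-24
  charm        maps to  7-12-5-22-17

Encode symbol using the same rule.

23-29-17-6-19-16

t is letter #20 and maps to 24: an offset of 4. Each letter is replaced by its alphabet position (a=1..z=26) + 4.
For symbol: s=19→23, y=25→29, m=13→17, b=2→6, o=15→19, l=12→16.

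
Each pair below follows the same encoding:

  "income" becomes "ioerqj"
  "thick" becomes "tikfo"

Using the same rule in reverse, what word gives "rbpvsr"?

ransom

In income: i→i is +0, n→o is +1, c→e is +2, o→r is +3 — the shift increases by 1 each position. The shift increases by 1 at each position, starting from +0: 0, 1, 2, ….
Undoing it on rbpvsr: r−0=r, b−1=a, p−2=n, v−3=s, s−4=o, r−5=m.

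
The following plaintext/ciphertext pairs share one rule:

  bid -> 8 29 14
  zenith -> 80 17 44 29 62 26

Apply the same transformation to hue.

26 65 17

With a=1..z=26, the number is 3·pos + 2.
For hue: h=8→26, u=21→65, e=5→17.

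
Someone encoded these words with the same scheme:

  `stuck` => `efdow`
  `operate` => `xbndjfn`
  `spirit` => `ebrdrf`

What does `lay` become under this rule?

The rule splits by letter class: vowels +9, consonants +12.
Applying it to lay: l(cons)+12=x, a(vowel)+9=j, y(cons)+12=k.

xjk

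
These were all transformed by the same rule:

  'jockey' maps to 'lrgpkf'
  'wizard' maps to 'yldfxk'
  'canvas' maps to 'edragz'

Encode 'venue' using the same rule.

xhrzk

In jockey: j→l is +2, o→r is +3, c→g is +4, k→p is +5 — the shift increases by 1 each position. Letter i (0-indexed) is shifted by i+2, so successive shifts are 2, 3, 4, ….
For venue: v+2=x, e+3=h, n+4=r, u+5=z, e+6=k.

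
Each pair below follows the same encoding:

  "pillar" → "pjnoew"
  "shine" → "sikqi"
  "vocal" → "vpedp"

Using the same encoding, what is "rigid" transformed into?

In pillar: p→p is +0, i→j is +1, l→n is +2, l→o is +3 — the shift increases by 1 each position. Each letter shifts forward by its position index (0, 1, 2, …) — the shift grows by one for each successive letter.
Applying it to rigid: r+0=r, i+1=j, g+2=i, i+3=l, d+4=h.

rjilh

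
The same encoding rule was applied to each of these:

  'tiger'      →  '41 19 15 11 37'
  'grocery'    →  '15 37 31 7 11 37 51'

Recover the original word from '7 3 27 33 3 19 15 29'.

t(#20)→41 and i(#9)→19: differences scale by 2, so n = 2·pos + 1. The formula is n = 2×(alphabet index, a=1) + 1.
Undoing it on 7 3 27 33 3 19 15 29: 7→(7−1)÷2=3=c, 3→(3−1)÷2=1=a, 27→(27−1)÷2=13=m, 33→(33−1)÷2=16=p, 3→(3−1)÷2=1=a, 19→(19−1)÷2=9=i, 15→(15−1)÷2=7=g, 29→(29−1)÷2=14=n.

campaign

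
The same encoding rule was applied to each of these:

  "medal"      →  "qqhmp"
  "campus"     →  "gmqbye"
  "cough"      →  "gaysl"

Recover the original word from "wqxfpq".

Shifts by position in medal: pos 0: m→q (+4), pos 1: e→q (+12), pos 2: d→h (+4), pos 3: a→m (+12) — repeating every 2. It's a Vigenère-style cipher with numeric key [4,12]: position i shifts by key[i mod 2].
Reversing it on wqxfpq: w−4=s, q−12=e, x−4=t, f−12=t, p−4=l, q−12=e.

settle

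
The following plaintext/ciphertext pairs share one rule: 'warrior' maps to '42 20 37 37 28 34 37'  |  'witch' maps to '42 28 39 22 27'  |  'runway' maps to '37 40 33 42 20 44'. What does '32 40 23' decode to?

mud

w is letter #23 and maps to 42: an offset of 19. The number is (letter's place in the alphabet, a=1) + 19.
Undoing it on 32 40 23: 32→(32−19)÷1=13=m, 40→(40−19)÷1=21=u, 23→(23−19)÷1=4=d.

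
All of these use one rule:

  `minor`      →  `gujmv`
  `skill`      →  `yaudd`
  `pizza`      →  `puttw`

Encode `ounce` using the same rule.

mejci

Each letter's alphabet position (a=0..z=25) is mapped through 3·x+22 mod 26 — an affine cipher.
Applying it to ounce: o(14)→3·14+22≡12=m; u(20)→3·20+22≡4=e; n(13)→3·13+22≡9=j; c(2)→3·2+22≡2=c; e(4)→3·4+22≡8=i (all mod 26).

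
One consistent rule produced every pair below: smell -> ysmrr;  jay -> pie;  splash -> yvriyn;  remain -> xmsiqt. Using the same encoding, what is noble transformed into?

The rule splits by letter class: vowels +8, consonants +6.
On noble: n(cons)+6=t, o(vowel)+8=w, b(cons)+6=h, l(cons)+6=r, e(vowel)+8=m.

twhrm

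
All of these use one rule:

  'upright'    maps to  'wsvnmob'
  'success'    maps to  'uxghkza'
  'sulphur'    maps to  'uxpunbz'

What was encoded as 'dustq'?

The shift increases by 1 at each position, starting from +2: 2, 3, 4, ….
Undoing it on dustq: d−2=b, u−3=r, s−4=o, t−5=o, q−6=k.

brook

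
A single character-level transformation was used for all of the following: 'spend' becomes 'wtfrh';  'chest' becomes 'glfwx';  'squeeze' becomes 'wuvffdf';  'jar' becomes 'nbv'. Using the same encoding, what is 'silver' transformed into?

Vowels shift forward by 1 and consonants shift forward by 4.
On silver: s(cons)+4=w, i(vowel)+1=j, l(cons)+4=p, v(cons)+4=z, e(vowel)+1=f, r(cons)+4=v.

wjpzfv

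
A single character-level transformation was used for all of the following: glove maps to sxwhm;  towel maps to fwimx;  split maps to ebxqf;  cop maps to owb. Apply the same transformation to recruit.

The shift depends on letter class: consonant g→s is +12, but vowel o→w is +8. Vowels shift forward by 8 and consonants shift forward by 12.
For recruit: r(cons)+12=d, e(vowel)+8=m, c(cons)+12=o, r(cons)+12=d, u(vowel)+8=c, i(vowel)+8=q, t(cons)+12=f.

dmodcqf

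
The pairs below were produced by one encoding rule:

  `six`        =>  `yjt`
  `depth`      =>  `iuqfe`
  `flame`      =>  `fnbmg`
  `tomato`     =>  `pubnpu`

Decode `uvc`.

but

The output letters match the input read backwards, each shifted +1: six reversed is xis. Two steps: reverse the string, then apply a Caesar shift of +1.
Undoing it on uvc: shift back: u−1=t, v−1=u, c−1=b → tub; then reverse → but.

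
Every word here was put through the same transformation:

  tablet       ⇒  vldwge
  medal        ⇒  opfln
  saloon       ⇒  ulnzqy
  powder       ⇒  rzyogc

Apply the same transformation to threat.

vstpce

Shifts by position in tablet: pos 0: t→v (+2), pos 1: a→l (+11), pos 2: b→d (+2), pos 3: l→w (+11) — repeating every 2. It's a Vigenère-style cipher with numeric key [2,11]: position i shifts by key[i mod 2].
On threat: t+2=v, h+11=s, r+2=t, e+11=p, a+2=c, t+11=e.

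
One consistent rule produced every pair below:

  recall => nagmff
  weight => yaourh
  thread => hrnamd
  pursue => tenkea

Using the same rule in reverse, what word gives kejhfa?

subtle

r(17)→n(13) and e(4)→a(0) fit y≡23x+12 (mod 26); the inverse of 23 mod 26 is 17. Each letter's alphabet position (a=0..z=25) is mapped through 23·x+12 mod 26 — an affine cipher.
Reversing it on kejhfa: k(10)→17·(10−12)≡18=s; e(4)→17·(4−12)≡20=u; j(9)→17·(9−12)≡1=b; h(7)→17·(7−12)≡19=t; f(5)→17·(5−12)≡11=l; a(0)→17·(0−12)≡4=e (all mod 26).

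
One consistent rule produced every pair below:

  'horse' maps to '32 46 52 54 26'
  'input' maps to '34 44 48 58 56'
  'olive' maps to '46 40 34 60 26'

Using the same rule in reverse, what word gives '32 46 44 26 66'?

With a=1..z=26, the number is 2·pos + 16.
Decoding 32 46 44 26 66: 32→(32−16)÷2=8=h, 46→(46−16)÷2=15=o, 44→(44−16)÷2=14=n, 26→(26−16)÷2=5=e, 66→(66−16)÷2=25=y.

honey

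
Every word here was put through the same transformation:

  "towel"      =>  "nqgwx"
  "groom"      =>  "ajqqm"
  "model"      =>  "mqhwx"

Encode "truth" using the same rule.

t(19)→n(13) and o(14)→q(16) fit y≡15x+14 (mod 26); the inverse of 15 mod 26 is 7. Each letter's alphabet position (a=0..z=25) is mapped through 15·x+14 mod 26 — an affine cipher.
On truth: t(19)→15·19+14≡13=n; r(17)→15·17+14≡9=j; u(20)→15·20+14≡2=c; t(19)→15·19+14≡13=n; h(7)→15·7+14≡15=p (all mod 26).

njcnp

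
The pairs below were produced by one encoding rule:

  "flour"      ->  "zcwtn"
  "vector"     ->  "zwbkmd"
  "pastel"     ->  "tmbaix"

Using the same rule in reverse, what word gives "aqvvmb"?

tennis

The output letters match the input read backwards, each shifted +8: flour reversed is ruolf. Read the word backwards and shift each letter +8.
Decoding aqvvmb: shift back: a−8=s, q−8=i, v−8=n, v−8=n, m−8=e, b−8=t → sinnet; then reverse → tennis.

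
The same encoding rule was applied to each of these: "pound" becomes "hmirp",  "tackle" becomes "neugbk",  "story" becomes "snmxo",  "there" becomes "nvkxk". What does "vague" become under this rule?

p(15)→h(7) and o(14)→m(12) fit y≡21x+4 (mod 26); the inverse of 21 mod 26 is 5. Each letter's alphabet position (a=0..z=25) is mapped through 21·x+4 mod 26 — an affine cipher.
For vague: v(21)→21·21+4≡3=d; a(0)→21·0+4≡4=e; g(6)→21·6+4≡0=a; u(20)→21·20+4≡8=i; e(4)→21·4+4≡10=k (all mod 26).

deaik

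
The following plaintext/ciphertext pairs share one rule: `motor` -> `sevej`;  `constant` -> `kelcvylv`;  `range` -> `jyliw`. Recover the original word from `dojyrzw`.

durable

m(12)→s(18) and o(14)→e(4) fit y≡19x+24 (mod 26); the inverse of 19 mod 26 is 11. This is an affine cipher: with a=0,…,z=25, each position x becomes (19x+24) mod 26.
Reversing it on dojyrzw: d(3)→11·(3−24)≡3=d; o(14)→11·(14−24)≡20=u; j(9)→11·(9−24)≡17=r; y(24)→11·(24−24)≡0=a; r(17)→11·(17−24)≡1=b; z(25)→11·(25−24)≡11=l; w(22)→11·(22−24)≡4=e (all mod 26).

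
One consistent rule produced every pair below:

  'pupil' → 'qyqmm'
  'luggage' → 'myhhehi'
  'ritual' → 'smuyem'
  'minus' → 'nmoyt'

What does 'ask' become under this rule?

The shift depends on letter class: consonant p→q is +1, but vowel u→y is +4. Vowels shift forward by 4 and consonants shift forward by 1.
For ask: a(vowel)+4=e, s(cons)+1=t, k(cons)+1=l.

etl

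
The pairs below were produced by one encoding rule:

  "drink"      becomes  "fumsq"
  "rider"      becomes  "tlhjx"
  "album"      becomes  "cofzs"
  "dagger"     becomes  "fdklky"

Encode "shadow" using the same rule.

ukeiud

In drink: d→f is +2, r→u is +3, i→m is +4, n→s is +5 — the shift increases by 1 each position. The shift increases by 1 at each position, starting from +2: 2, 3, 4, ….
For shadow: s+2=u, h+3=k, a+4=e, d+5=i, o+6=u, w+7=d.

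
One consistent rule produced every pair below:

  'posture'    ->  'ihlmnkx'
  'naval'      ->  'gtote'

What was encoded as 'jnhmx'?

quote

Compare letters: p→i is +19, o→h is +19, s→l is +19 — a constant shift. Every letter moves 19 places later in the alphabet, wrapping around z→a.
Decoding jnhmx: j−19=q, n−19=u, h−19=o, m−19=t, x−19=e.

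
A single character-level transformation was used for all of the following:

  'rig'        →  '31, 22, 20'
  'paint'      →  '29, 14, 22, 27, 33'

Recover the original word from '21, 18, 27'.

r is letter #18 and maps to 31: an offset of 13. Letters become their 1-based position plus 13 (so a→14, b→15, …).
Reversing it on 21, 18, 27: 21→(21−13)÷1=8=h, 18→(18−13)÷1=5=e, 27→(27−13)÷1=14=n.

hen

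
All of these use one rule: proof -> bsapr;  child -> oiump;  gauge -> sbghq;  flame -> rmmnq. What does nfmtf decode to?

beast

It's a Vigenère-style cipher with numeric key [12,1]: position i shifts by key[i mod 2].
Undoing it on nfmtf: n−12=b, f−1=e, m−12=a, t−1=s, f−12=t.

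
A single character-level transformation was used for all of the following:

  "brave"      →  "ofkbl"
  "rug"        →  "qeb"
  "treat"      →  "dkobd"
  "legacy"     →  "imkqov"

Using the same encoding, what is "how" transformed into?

gyr

The output letters match the input read backwards, each shifted +10: brave reversed is evarb. Two steps: reverse the string, then apply a Caesar shift of +10.
Applying it to how: reverse → woh; then shift: w+10=g, o+10=y, h+10=r.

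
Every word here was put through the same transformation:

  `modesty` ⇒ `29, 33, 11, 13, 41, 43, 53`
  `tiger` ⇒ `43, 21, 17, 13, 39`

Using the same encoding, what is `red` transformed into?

m(#13)→29 and o(#15)→33: differences scale by 2, so n = 2·pos + 3. Each letter becomes 2×(its alphabet position, a=1..z=26) + 3.
Applying it to red: r=18→39, e=5→13, d=4→11.

39, 13, 11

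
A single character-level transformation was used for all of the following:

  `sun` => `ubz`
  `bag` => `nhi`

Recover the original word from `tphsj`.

claim

Read the word backwards and shift each letter +7.
Decoding tphsj: shift back: t−7=m, p−7=i, h−7=a, s−7=l, j−7=c → mialc; then reverse → claim.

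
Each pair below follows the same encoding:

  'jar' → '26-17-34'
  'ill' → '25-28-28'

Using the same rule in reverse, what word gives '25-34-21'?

ire

j is letter #10 and maps to 26: an offset of 16. Letters become their 1-based position plus 16 (so a→17, b→18, …).
Undoing it on 25-34-21: 25→(25−16)÷1=9=i, 34→(34−16)÷1=18=r, 21→(21−16)÷1=5=e.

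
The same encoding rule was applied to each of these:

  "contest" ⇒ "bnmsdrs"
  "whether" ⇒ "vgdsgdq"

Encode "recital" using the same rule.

Compare letters: c→b is +25, o→n is +25, n→m is +25 — a constant shift. Every letter moves 25 places later in the alphabet, wrapping around z→a.
Applying it to recital: r+25=q, e+25=d, c+25=b, i+25=h, t+25=s, a+25=z, l+25=k.

qdbhszk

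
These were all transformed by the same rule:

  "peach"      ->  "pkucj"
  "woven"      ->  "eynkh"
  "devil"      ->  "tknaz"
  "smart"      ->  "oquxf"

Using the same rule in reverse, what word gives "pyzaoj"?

polish

This is an affine cipher: with a=0,…,z=25, each position x becomes (17x+20) mod 26.
Undoing it on pyzaoj: p(15)→23·(15−20)≡15=p; y(24)→23·(24−20)≡14=o; z(25)→23·(25−20)≡11=l; a(0)→23·(0−20)≡8=i; o(14)→23·(14−20)≡18=s; j(9)→23·(9−20)≡7=h (all mod 26).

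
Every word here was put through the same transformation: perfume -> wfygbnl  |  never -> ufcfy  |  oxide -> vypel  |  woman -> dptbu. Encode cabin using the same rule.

jbiju

Shifts by position in perfume: pos 0: p→w (+7), pos 1: e→f (+1), pos 2: r→y (+7), pos 3: f→g (+1) — repeating every 2. It's a Vigenère-style cipher with numeric key [7,1]: position i shifts by key[i mod 2].
On cabin: c+7=j, a+1=b, b+7=i, i+1=j, n+7=u.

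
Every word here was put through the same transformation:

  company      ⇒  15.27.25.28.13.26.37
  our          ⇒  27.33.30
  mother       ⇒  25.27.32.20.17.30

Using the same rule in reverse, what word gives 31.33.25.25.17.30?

summer

The number is (letter's place in the alphabet, a=1) + 12.
Decoding 31.33.25.25.17.30: 31→(31−12)÷1=19=s, 33→(33−12)÷1=21=u, 25→(25−12)÷1=13=m, 25→(25−12)÷1=13=m, 17→(17−12)÷1=5=e, 30→(30−12)÷1=18=r.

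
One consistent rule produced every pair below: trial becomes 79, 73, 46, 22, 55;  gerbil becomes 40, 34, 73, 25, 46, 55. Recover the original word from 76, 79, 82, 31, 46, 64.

t(#20)→79 and r(#18)→73: differences scale by 3, so n = 3·pos + 19. The formula is n = 3×(alphabet index, a=1) + 19.
Decoding 76, 79, 82, 31, 46, 64: 76→(76−19)÷3=19=s, 79→(79−19)÷3=20=t, 82→(82−19)÷3=21=u, 31→(31−19)÷3=4=d, 46→(46−19)÷3=9=i, 64→(64−19)÷3=15=o.

studio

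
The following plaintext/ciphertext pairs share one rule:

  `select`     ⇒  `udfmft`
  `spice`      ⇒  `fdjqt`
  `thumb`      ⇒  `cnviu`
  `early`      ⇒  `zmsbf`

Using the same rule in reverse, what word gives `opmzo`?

The output letters match the input read backwards, each shifted +1: select reversed is tceles. The word is reversed, then every letter is shifted forward by 1.
Undoing it on opmzo: shift back: o−1=n, p−1=o, m−1=l, z−1=y, o−1=n → nolyn; then reverse → nylon.

nylon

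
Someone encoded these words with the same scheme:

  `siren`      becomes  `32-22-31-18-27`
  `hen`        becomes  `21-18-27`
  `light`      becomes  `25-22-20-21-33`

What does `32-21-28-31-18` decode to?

shore

Letters become their 1-based position plus 13 (so a→14, b→15, …).
Decoding 32-21-28-31-18: 32→(32−13)÷1=19=s, 21→(21−13)÷1=8=h, 28→(28−13)÷1=15=o, 31→(31−13)÷1=18=r, 18→(18−13)÷1=5=e.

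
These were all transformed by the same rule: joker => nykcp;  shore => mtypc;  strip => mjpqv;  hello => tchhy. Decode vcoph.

pearl

This is an affine cipher: with a=0,…,z=25, each position x becomes (23x+14) mod 26.
Reversing it on vcoph: v(21)→17·(21−14)≡15=p; c(2)→17·(2−14)≡4=e; o(14)→17·(14−14)≡0=a; p(15)→17·(15−14)≡17=r; h(7)→17·(7−14)≡11=l (all mod 26).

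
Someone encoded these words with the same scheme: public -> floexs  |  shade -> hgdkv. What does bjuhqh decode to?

energy

The output letters match the input read backwards, each shifted +3: public reversed is cilbup. The word is reversed, then every letter is shifted forward by 3.
Reversing it on bjuhqh: shift back: b−3=y, j−3=g, u−3=r, h−3=e, q−3=n, h−3=e → ygrene; then reverse → energy.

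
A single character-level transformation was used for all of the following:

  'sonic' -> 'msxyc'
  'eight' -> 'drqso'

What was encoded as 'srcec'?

Read the word backwards and shift each letter +10.
Undoing it on srcec: shift back: s−10=i, r−10=h, c−10=s, e−10=u, c−10=s → ihsus; then reverse → sushi.

sushi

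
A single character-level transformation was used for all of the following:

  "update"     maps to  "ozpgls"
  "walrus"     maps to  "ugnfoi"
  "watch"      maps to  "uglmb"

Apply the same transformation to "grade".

yfgps

u(20)→o(14) and p(15)→z(25) fit y≡3x+6 (mod 26); the inverse of 3 mod 26 is 9. Each letter's alphabet position (a=0..z=25) is mapped through 3·x+6 mod 26 — an affine cipher.
On grade: g(6)→3·6+6≡24=y; r(17)→3·17+6≡5=f; a(0)→3·0+6≡6=g; d(3)→3·3+6≡15=p; e(4)→3·4+6≡18=s (all mod 26).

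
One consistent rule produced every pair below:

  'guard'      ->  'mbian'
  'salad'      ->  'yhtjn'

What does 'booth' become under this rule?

hvwcr

In guard: g→m is +6, u→b is +7, a→i is +8, r→a is +9 — the shift increases by 1 each position. The shift increases by 1 at each position, starting from +6: 6, 7, 8, ….
Applying it to booth: b+6=h, o+7=v, o+8=w, t+9=c, h+10=r.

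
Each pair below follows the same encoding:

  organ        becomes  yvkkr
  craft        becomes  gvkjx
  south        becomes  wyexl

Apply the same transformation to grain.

kvksr

The shift depends on letter class: consonant r→v is +4, but vowel o→y is +10. Vowels shift forward by 10 and consonants shift forward by 4.
Applying it to grain: g(cons)+4=k, r(cons)+4=v, a(vowel)+10=k, i(vowel)+10=s, n(cons)+4=r.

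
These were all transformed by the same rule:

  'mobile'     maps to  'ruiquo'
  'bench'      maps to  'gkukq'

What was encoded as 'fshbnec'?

In mobile: m→r is +5, o→u is +6, b→i is +7, i→q is +8 — the shift increases by 1 each position. The shift increases by 1 at each position, starting from +5: 5, 6, 7, ….
Decoding fshbnec: f−5=a, s−6=m, h−7=a, b−8=t, n−9=e, e−10=u, c−11=r.

amateur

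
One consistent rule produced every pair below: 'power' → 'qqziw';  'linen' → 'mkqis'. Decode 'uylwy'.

twist

In power: p→q is +1, o→q is +2, w→z is +3, e→i is +4 — the shift increases by 1 each position. Each letter shifts forward by (position + 1), i.e. 1, 2, 3, … — the shift grows by one for each successive letter.
Decoding uylwy: u−1=t, y−2=w, l−3=i, w−4=s, y−5=t.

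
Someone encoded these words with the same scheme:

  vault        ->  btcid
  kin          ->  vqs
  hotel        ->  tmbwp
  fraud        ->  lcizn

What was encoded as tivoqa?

The output letters match the input read backwards, each shifted +8: vault reversed is tluav. The word is reversed, then every letter is shifted forward by 8.
Reversing it on tivoqa: shift back: t−8=l, i−8=a, v−8=n, o−8=g, q−8=i, a−8=s → langis; then reverse → signal.

signal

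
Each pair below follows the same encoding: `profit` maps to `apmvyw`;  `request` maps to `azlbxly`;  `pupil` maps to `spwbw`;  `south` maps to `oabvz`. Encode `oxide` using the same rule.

The output letters match the input read backwards, each shifted +7: profit reversed is tiforp. The word is reversed, then every letter is shifted forward by 7.
Applying it to oxide: reverse → edixo; then shift: e+7=l, d+7=k, i+7=p, x+7=e, o+7=v.

lkpev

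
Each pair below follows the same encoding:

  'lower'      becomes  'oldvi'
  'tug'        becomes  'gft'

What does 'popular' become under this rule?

klkfozi

Each pair mirrors across the alphabet (l↔o, o↔l, w↔d): positions sum to 25. Each letter is replaced by its mirror in the alphabet: a↔z, b↔y, c↔x, and so on (the Atbash cipher).
For popular: p↔k, o↔l, p↔k, u↔f, l↔o, a↔z, r↔i.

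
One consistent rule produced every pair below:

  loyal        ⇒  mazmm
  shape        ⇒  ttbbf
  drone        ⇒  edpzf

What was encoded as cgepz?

buddy

Shifts by position in loyal: pos 0: l→m (+1), pos 1: o→a (+12), pos 2: y→z (+1), pos 3: a→m (+12) — repeating every 2. The shifts repeat in a cycle of length 2: positions 0,1,… shift by +1, +12, then the pattern repeats.
Reversing it on cgepz: c−1=b, g−12=u, e−1=d, p−12=d, z−1=y.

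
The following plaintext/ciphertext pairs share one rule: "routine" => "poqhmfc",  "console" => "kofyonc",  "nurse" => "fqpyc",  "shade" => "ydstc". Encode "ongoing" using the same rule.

r(17)→p(15) and o(14)→o(14) fit y≡9x+18 (mod 26); the inverse of 9 mod 26 is 3. Each letter's alphabet position (a=0..z=25) is mapped through 9·x+18 mod 26 — an affine cipher.
For ongoing: o(14)→9·14+18≡14=o; n(13)→9·13+18≡5=f; g(6)→9·6+18≡20=u; o(14)→9·14+18≡14=o; i(8)→9·8+18≡12=m; n(13)→9·13+18≡5=f; g(6)→9·6+18≡20=u (all mod 26).

ofuomfu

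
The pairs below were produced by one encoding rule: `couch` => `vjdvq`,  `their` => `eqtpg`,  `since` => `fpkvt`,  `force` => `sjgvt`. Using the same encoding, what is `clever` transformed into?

c(2)→v(21) and o(14)→j(9) fit y≡25x+23 (mod 26); the inverse of 25 mod 26 is 25. This is an affine cipher: with a=0,…,z=25, each position x becomes (25x+23) mod 26.
Applying it to clever: c(2)→25·2+23≡21=v; l(11)→25·11+23≡12=m; e(4)→25·4+23≡19=t; v(21)→25·21+23≡2=c; e(4)→25·4+23≡19=t; r(17)→25·17+23≡6=g (all mod 26).

vmtctg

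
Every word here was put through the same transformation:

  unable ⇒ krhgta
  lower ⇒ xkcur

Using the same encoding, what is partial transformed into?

The output letters match the input read backwards, each shifted +6: unable reversed is elbanu. The word is reversed, then every letter is shifted forward by 6.
On partial: reverse → laitrap; then shift: l+6=r, a+6=g, i+6=o, t+6=z, r+6=x, a+6=g, p+6=v.

rgozxgv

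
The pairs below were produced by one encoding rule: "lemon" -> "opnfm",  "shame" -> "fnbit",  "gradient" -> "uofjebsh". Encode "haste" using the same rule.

The output letters match the input read backwards, each shifted +1: lemon reversed is nomel. Read the word backwards and shift each letter +1.
Applying it to haste: reverse → etsah; then shift: e+1=f, t+1=u, s+1=t, a+1=b, h+1=i.

futbi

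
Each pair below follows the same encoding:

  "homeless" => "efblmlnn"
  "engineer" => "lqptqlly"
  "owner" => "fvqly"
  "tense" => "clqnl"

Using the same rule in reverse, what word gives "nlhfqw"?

second

Each letter's alphabet position (a=0..z=25) is mapped through 15·x+3 mod 26 — an affine cipher.
Undoing it on nlhfqw: n(13)→7·(13−3)≡18=s; l(11)→7·(11−3)≡4=e; h(7)→7·(7−3)≡2=c; f(5)→7·(5−3)≡14=o; q(16)→7·(16−3)≡13=n; w(22)→7·(22−3)≡3=d (all mod 26).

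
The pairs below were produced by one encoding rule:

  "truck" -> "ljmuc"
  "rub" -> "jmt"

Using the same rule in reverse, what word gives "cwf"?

This is a Caesar cipher with shift 18.
Reversing it on cwf: c−18=k, w−18=e, f−18=n.

ken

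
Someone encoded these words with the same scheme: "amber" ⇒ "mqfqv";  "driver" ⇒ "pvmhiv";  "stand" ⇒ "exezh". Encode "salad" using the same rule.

eepmh

Shifts by position in amber: pos 0: a→m (+12), pos 1: m→q (+4), pos 2: b→f (+4), pos 3: e→q (+12), pos 4: r→v (+4) — repeating every 3. It's a Vigenère-style cipher with numeric key [12,4,4]: position i shifts by key[i mod 3].
Applying it to salad: s+12=e, a+4=e, l+4=p, a+12=m, d+4=h.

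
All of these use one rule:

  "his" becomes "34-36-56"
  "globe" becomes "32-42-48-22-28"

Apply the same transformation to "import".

h(#8)→34 and i(#9)→36: differences scale by 2, so n = 2·pos + 18. With a=1..z=26, the number is 2·pos + 18.
On import: i=9→36, m=13→44, p=16→50, o=15→48, r=18→54, t=20→58.

36-44-50-48-54-58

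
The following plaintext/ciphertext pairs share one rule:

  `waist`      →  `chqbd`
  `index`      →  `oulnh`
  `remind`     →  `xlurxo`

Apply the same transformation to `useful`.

In waist: w→c is +6, a→h is +7, i→q is +8, s→b is +9 — the shift increases by 1 each position. Letter i (0-indexed) is shifted by i+6, so successive shifts are 6, 7, 8, ….
On useful: u+6=a, s+7=z, e+8=m, f+9=o, u+10=e, l+11=w.

azmoew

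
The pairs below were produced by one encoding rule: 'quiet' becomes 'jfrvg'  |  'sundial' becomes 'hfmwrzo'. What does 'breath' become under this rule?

yivzgs

Each pair mirrors across the alphabet (q↔j, u↔f, i↔r): positions sum to 25. Each letter is replaced by its mirror in the alphabet: a↔z, b↔y, c↔x, and so on (the Atbash cipher).
For breath: b↔y, r↔i, e↔v, a↔z, t↔g, h↔s.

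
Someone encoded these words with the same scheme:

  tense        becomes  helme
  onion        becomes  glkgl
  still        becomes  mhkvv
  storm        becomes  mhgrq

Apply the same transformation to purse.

Each letter's alphabet position (a=0..z=25) is mapped through 21·x+24 mod 26 — an affine cipher.
Applying it to purse: p(15)→21·15+24≡1=b; u(20)→21·20+24≡2=c; r(17)→21·17+24≡17=r; s(18)→21·18+24≡12=m; e(4)→21·4+24≡4=e (all mod 26).

bcrme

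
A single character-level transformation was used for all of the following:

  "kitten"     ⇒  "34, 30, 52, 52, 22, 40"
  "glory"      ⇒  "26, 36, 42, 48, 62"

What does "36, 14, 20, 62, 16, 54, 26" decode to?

With a=1..z=26, the number is 2·pos + 12.
Decoding 36, 14, 20, 62, 16, 54, 26: 36→(36−12)÷2=12=l, 14→(14−12)÷2=1=a, 20→(20−12)÷2=4=d, 62→(62−12)÷2=25=y, 16→(16−12)÷2=2=b, 54→(54−12)÷2=21=u, 26→(26−12)÷2=7=g.

ladybug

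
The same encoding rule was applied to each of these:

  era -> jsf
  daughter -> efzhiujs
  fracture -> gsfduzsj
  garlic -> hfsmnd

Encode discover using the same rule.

The shift depends on letter class: consonant r→s is +1, but vowel e→j is +5. Two shifts are in play — +5 for a/e/i/o/u, +1 for every other letter.
For discover: d(cons)+1=e, i(vowel)+5=n, s(cons)+1=t, c(cons)+1=d, o(vowel)+5=t, v(cons)+1=w, e(vowel)+5=j, r(cons)+1=s.

entdtwjs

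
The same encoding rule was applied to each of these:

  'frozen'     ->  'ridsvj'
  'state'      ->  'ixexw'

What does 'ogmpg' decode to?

The output letters match the input read backwards, each shifted +4: frozen reversed is nezorf. The word is reversed, then every letter is shifted forward by 4.
Undoing it on ogmpg: shift back: o−4=k, g−4=c, m−4=i, p−4=l, g−4=c → kcilc; then reverse → click.

click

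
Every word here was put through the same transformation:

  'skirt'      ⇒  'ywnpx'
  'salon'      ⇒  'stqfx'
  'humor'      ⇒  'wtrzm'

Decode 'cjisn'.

Two steps: reverse the string, then apply a Caesar shift of +5.
Decoding cjisn: shift back: c−5=x, j−5=e, i−5=d, s−5=n, n−5=i → xedni; then reverse → index.

index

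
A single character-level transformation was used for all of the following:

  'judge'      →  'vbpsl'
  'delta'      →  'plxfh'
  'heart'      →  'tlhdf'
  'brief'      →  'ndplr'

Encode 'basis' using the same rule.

The shift depends on letter class: consonant j→v is +12, but vowel u→b is +7. Two shifts are in play — +7 for a/e/i/o/u, +12 for every other letter.
Applying it to basis: b(cons)+12=n, a(vowel)+7=h, s(cons)+12=e, i(vowel)+7=p, s(cons)+12=e.

nhepe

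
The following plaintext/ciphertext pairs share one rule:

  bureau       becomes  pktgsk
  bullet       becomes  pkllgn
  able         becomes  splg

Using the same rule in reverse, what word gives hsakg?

vague

This is an affine cipher: with a=0,…,z=25, each position x becomes (23x+18) mod 26.
Decoding hsakg: h(7)→17·(7−18)≡21=v; s(18)→17·(18−18)≡0=a; a(0)→17·(0−18)≡6=g; k(10)→17·(10−18)≡20=u; g(6)→17·(6−18)≡4=e (all mod 26).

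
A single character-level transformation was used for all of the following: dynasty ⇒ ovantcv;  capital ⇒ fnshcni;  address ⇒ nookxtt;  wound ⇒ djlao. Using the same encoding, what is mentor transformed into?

rxacjk

d(3)→o(14) and y(24)→v(21) fit y≡9x+13 (mod 26); the inverse of 9 mod 26 is 3. Each letter's alphabet position (a=0..z=25) is mapped through 9·x+13 mod 26 — an affine cipher.
On mentor: m(12)→9·12+13≡17=r; e(4)→9·4+13≡23=x; n(13)→9·13+13≡0=a; t(19)→9·19+13≡2=c; o(14)→9·14+13≡9=j; r(17)→9·17+13≡10=k (all mod 26).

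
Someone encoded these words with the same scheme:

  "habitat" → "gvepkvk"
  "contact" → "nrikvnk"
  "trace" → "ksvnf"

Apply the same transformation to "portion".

h(7)→g(6) and a(0)→v(21) fit y≡9x+21 (mod 26); the inverse of 9 mod 26 is 3. This is an affine cipher: with a=0,…,z=25, each position x becomes (9x+21) mod 26.
On portion: p(15)→9·15+21≡0=a; o(14)→9·14+21≡17=r; r(17)→9·17+21≡18=s; t(19)→9·19+21≡10=k; i(8)→9·8+21≡15=p; o(14)→9·14+21≡17=r; n(13)→9·13+21≡8=i (all mod 26).

arskpri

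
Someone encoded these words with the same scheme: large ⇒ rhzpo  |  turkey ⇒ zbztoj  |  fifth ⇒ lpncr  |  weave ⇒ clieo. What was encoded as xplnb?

In large: l→r is +6, a→h is +7, r→z is +8, g→p is +9 — the shift increases by 1 each position. Letter i (0-indexed) is shifted by i+6, so successive shifts are 6, 7, 8, ….
Reversing it on xplnb: x−6=r, p−7=i, l−8=d, n−9=e, b−10=r.

rider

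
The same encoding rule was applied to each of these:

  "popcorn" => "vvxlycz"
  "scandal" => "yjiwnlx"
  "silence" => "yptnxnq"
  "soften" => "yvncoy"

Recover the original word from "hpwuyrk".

biology

In popcorn: p→v is +6, o→v is +7, p→x is +8, c→l is +9 — the shift increases by 1 each position. Each letter shifts forward by (position + 6), i.e. 6, 7, 8, … — the shift grows by one for each successive letter.
Undoing it on hpwuyrk: h−6=b, p−7=i, w−8=o, u−9=l, y−10=o, r−11=g, k−12=y.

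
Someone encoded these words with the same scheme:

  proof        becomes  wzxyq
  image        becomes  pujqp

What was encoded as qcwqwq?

jungle

In proof: p→w is +7, r→z is +8, o→x is +9, o→y is +10 — the shift increases by 1 each position. The shift increases by 1 at each position, starting from +7: 7, 8, 9, ….
Decoding qcwqwq: q−7=j, c−8=u, w−9=n, q−10=g, w−11=l, q−12=e.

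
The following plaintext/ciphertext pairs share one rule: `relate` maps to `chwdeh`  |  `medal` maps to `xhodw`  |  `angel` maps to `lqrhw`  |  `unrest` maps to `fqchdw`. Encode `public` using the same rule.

axmotf

Shifts by position in relate: pos 0: r→c (+11), pos 1: e→h (+3), pos 2: l→w (+11), pos 3: a→d (+3) — repeating every 2. It's a Vigenère-style cipher with numeric key [11,3]: position i shifts by key[i mod 2].
Applying it to public: p+11=a, u+3=x, b+11=m, l+3=o, i+11=t, c+3=f.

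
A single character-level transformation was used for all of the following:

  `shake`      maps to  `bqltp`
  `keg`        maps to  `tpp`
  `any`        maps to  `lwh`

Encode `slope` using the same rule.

buzyp

The shift depends on letter class: consonant s→b is +9, but vowel a→l is +11. The rule splits by letter class: vowels +11, consonants +9.
Applying it to slope: s(cons)+9=b, l(cons)+9=u, o(vowel)+11=z, p(cons)+9=y, e(vowel)+11=p.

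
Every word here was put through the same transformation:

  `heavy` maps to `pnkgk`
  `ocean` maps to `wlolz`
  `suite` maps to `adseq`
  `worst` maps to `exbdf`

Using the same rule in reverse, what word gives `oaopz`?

In heavy: h→p is +8, e→n is +9, a→k is +10, v→g is +11 — the shift increases by 1 each position. Letter i (0-indexed) is shifted by i+8, so successive shifts are 8, 9, 10, ….
Undoing it on oaopz: o−8=g, a−9=r, o−10=e, p−11=e, z−12=n.

green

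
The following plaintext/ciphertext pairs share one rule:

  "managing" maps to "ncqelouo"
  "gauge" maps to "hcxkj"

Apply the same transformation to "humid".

The shift increases by 1 at each position, starting from +1: 1, 2, 3, ….
For humid: h+1=i, u+2=w, m+3=p, i+4=m, d+5=i.

iwpmi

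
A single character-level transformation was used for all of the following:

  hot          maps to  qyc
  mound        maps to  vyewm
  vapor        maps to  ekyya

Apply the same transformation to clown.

The shift depends on letter class: consonant h→q is +9, but vowel o→y is +10. Vowels shift forward by 10 and consonants shift forward by 9.
On clown: c(cons)+9=l, l(cons)+9=u, o(vowel)+10=y, w(cons)+9=f, n(cons)+9=w.

luyfw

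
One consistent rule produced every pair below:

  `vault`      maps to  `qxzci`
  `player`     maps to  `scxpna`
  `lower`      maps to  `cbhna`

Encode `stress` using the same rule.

v(21)→q(16) and a(0)→x(23) fit y≡17x+23 (mod 26); the inverse of 17 mod 26 is 23. This is an affine cipher: with a=0,…,z=25, each position x becomes (17x+23) mod 26.
For stress: s(18)→17·18+23≡17=r; t(19)→17·19+23≡8=i; r(17)→17·17+23≡0=a; e(4)→17·4+23≡13=n; s(18)→17·18+23≡17=r; s(18)→17·18+23≡17=r (all mod 26).

rianrr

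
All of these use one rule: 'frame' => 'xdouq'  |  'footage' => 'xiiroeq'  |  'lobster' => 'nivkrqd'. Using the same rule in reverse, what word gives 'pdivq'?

probe

f(5)→x(23) and r(17)→d(3) fit y≡7x+14 (mod 26); the inverse of 7 mod 26 is 15. Treating letters as 0–25, the rule is x ↦ 7x + 14 (mod 26).
Undoing it on pdivq: p(15)→15·(15−14)≡15=p; d(3)→15·(3−14)≡17=r; i(8)→15·(8−14)≡14=o; v(21)→15·(21−14)≡1=b; q(16)→15·(16−14)≡4=e (all mod 26).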